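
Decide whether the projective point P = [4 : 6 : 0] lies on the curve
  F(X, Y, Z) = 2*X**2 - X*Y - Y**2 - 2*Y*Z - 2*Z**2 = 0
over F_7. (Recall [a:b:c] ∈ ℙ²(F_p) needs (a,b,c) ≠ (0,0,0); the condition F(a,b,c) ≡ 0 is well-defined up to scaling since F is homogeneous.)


F(4,6,0) ≡ 0 (mod 7); P is on the curve.

Evaluate F(4, 6, 0) term-by-term (mod 7).
  2*X**2 ↦ 2·16·1·1 = 32
  -X*Y ↦ -1·4·6·1 = -24
  -Y**2 ↦ -1·1·36·1 = -36
  -2*Y*Z ↦ -2·1·6·0 = 0
  -2*Z**2 ↦ -2·1·1·0 = 0
Sum: F(4, 6, 0) = (32) + (-24) + (-36) + (0) + (0) = -28.
Reducing mod 7: -28 ≡ 0 (mod 7).
Since F(a, b, c) ≡ 0 (mod 7), P lies on the curve.


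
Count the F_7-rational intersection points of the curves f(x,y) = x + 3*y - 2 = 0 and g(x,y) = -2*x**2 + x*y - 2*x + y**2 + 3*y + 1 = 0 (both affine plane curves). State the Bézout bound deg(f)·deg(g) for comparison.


Common zeros: {(1, 5), (3, 2)}; count = 2; Bézout bound = 2.

deg(f) = 1, deg(g) = 2, so Bézout bound = 2.
Scan x ∈ F_7. For each x, list the y ∈ F_7 with f(x, y) ≡ 0 and those with g(x, y) ≡ 0 (mod 7); the common zeros in that column are the intersection.
  x = 0: f ≡ 0 at y ∈ {3}; g ≡ 0 at y ∈ ∅; common: ∅.
  x = 1: f ≡ 0 at y ∈ {5}; g ≡ 0 at y ∈ {5}; common: {5}.
  x = 2: f ≡ 0 at y ∈ {0}; g ≡ 0 at y ∈ ∅; common: ∅.
  x = 3: f ≡ 0 at y ∈ {2}; g ≡ 0 at y ∈ {2, 6}; common: {2}.
  x = 4: f ≡ 0 at y ∈ {4}; g ≡ 0 at y ∈ {2, 5}; common: ∅.
  x = 5: f ≡ 0 at y ∈ {6}; g ≡ 0 at y ∈ ∅; common: ∅.
  x = 6: f ≡ 0 at y ∈ {1}; g ≡ 0 at y ∈ {6}; common: ∅.
Collecting: common zeros = {(1, 5), (3, 2)}, so the count is 2.
Comparison with the Bézout bound: 2 ≤ 2 = deg(f)·deg(g), as expected for curves with no common component (the bound is attained).


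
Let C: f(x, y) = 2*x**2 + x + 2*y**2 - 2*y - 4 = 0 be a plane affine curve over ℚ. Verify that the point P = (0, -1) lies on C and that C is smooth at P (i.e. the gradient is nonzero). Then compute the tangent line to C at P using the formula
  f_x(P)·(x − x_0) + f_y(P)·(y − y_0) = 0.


Tangent line at P: x - 6*y - 6 = 0.

Step 1: f(0, -1) = 0, so P lies on C.
Step 2: partial derivatives
  f_x(x, y) = 4*x + 1, f_y(x, y) = 4*y - 2.
  f_x(P) = 1, f_y(P) = -6 (gradient nonzero, so P is smooth).
Step 3: tangent line at P: 1·(x − 0) + -6·(y − -1) = 0.
Expanding: x - 6*y - 6 = 0.


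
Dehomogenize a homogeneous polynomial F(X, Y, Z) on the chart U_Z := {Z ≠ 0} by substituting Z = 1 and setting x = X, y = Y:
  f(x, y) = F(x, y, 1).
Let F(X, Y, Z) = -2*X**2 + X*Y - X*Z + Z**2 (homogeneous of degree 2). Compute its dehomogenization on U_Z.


f(x, y) = -2*x**2 + x*y - x + 1

On U_Z we set Z = 1. Each monomial c·X^i·Y^j·Z^k in F becomes c·x^i·y^j·1^k = c·x^i·y^j.
Substituting Z = 1: F(X, Y, 1) = -2*x**2 + x*y - x + 1.
Note: deg(f) ≤ deg(F) = 2; strict inequality happens when F is divisible by Z (lost terms).


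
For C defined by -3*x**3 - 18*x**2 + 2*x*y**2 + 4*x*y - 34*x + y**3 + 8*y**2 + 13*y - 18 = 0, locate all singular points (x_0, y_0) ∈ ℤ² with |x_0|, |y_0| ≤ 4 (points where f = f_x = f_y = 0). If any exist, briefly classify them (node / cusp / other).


Singular points: {(-2, -1)}; classification: cusp.

Compute partial derivatives:
  f_x = -9*x**2 - 36*x + 2*y**2 + 4*y - 34.
  f_y = 4*x*y + 4*x + 3*y**2 + 16*y + 13.
Scan x_0 ∈ {−4, ..., 4}. For each x_0, f_y(x_0, y) is a polynomial in y; find its integer roots y ∈ {−4, ..., 4}, then test f_x and f at those candidates.
  x = -4: f_y(-4, y) = 3*y**2 - 3; vanishes at y ∈ {-1, 1}. (-4, -1): f_x = -36 ≠ 0; (-4, 1): f_x = -28 ≠ 0.
  x = -3: f_y(-3, y) = 3*y**2 + 4*y + 1; vanishes at y ∈ {-1}. (-3, -1): f_x = -9 ≠ 0.
  x = -2: f_y(-2, y) = 3*y**2 + 8*y + 5; vanishes at y ∈ {-1}. (-2, -1): f_x = 0, f = 0 — SINGULAR.
  x = -1: f_y(-1, y) = 3*y**2 + 12*y + 9; vanishes at y ∈ {-3, -1}. (-1, -3): f_x = -1 ≠ 0; (-1, -1): f_x = -9 ≠ 0.
  x = 0: f_y(0, y) = 3*y**2 + 16*y + 13; vanishes at y ∈ {-1}. (0, -1): f_x = -36 ≠ 0.
  x = 1: f_y(1, y) = 3*y**2 + 20*y + 17; vanishes at y ∈ {-1}. (1, -1): f_x = -81 ≠ 0.
  x = 2: f_y(2, y) = 3*y**2 + 24*y + 21; vanishes at y ∈ {-1}. (2, -1): f_x = -144 ≠ 0.
  x = 3: f_y(3, y) = 3*y**2 + 28*y + 25; vanishes at y ∈ {-1}. (3, -1): f_x = -225 ≠ 0.
  x = 4: f_y(4, y) = 3*y**2 + 32*y + 29; vanishes at y ∈ {-1}. (4, -1): f_x = -324 ≠ 0.
Only singular point on the grid: (-2, -1).
Classify: substitute x = -2 + u, y = -1 + v and expand: f = -3*u**3 + 2*u*v**2 + v**3 + v**2.
No constant or linear terms (consistent with a singular point). Quadratic part: v**2. Cubic part: -3*u**3 + 2*u*v**2 + v**3.
The quadratic part v**2 is a perfect square, so there is a single (double) tangent line v = 0, i.e. y = -1. Restricting the cubic part to that line (v = 0) leaves -3*u**3 ≠ 0, so f is not divisible by v and the branch is v² ≈ 3*u**3 to lowest order — this is a cusp.
Classification: cusp.


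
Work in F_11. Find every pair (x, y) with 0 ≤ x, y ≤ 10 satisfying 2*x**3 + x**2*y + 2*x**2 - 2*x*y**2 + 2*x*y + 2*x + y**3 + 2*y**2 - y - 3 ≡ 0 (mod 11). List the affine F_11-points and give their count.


Affine F_11-points: {(0, 2), (1, 6), (1, 10), (2, 3), (2, 7), (3, 6), (4, 0), (5, 10), (6, 4), (8, 7), (10, 10)}; count = 11.

For each of the 121 pairs (x, y) ∈ F_11², evaluate f(x, y) mod 11. Record the zeros.
  x = 0: [0↦8, 1↦10, 2↦0, 3↦6, 4↦1, 5↦2, 6↦4, 7↦2, 8↦2, 9↦10, 10↦10]  zeros at y ∈ {2}
  x = 1: [0↦3, 1↦6, 2↦4, 3↦3, 4↦9, 5↦6, 6↦0, 7↦8, 8↦3, 9↦2, 10↦0]  zeros at y ∈ {6, 10}
  x = 2: [0↦3, 1↦9, 2↦6, 3↦0, 4↦8, 5↦3, 6↦2, 7↦0, 8↦3, 9↦6, 10↦4]  zeros at y ∈ {3, 7}
  x = 3: [0↦9, 1↦9, 2↦7, 3↦9, 4↦10, 5↦5, 6↦0, 7↦1, 8↦3, 9↦1, 10↦1]  zeros at y ∈ {6}
  x = 4: [0↦0, 1↦7, 2↦8, 3↦9, 4↦5, 5↦2, 6↦6, 7↦1, 8↦4, 9↦10, 10↦3]  zeros at y ∈ {0}
  x = 5: [0↦10, 1↦4, 2↦10, 3↦1, 4↦5, 5↦6, 6↦10, 7↦1, 8↦7, 9↦1, 10↦0]  zeros at y ∈ {10}
  x = 6: [0↦7, 1↦1, 2↦3, 3↦8, 4↦0, 5↦7, 6↦2, 7↦2, 8↦2, 9↦8, 10↦4]  zeros at y ∈ {4}
  x = 7: [0↦3, 1↦10, 2↦10, 3↦9, 4↦2, 5↦6, 6↦5, 7↦5, 8↦1, 9↦10, 10↦5]  zeros at y ∈ ∅
  x = 8: [0↦10, 1↦10, 2↦10, 3↦5, 4↦1, 5↦4, 6↦9, 7↦0, 8↦5, 9↦8, 10↦4]  zeros at y ∈ {7}
  x = 9: [0↦7, 1↦2, 2↦4, 3↦8, 4↦9, 5↦2, 6↦4, 7↦10, 8↦4, 9↦3, 10↦2]  zeros at y ∈ ∅
  x = 10: [0↦6, 1↦9, 2↦4, 3↦8, 4↦5, 5↦1, 6↦2, 7↦3, 8↦10, 9↦7, 10↦0]  zeros at y ∈ {10}
Collecting zeros: affine points = {(0, 2), (1, 6), (1, 10), (2, 3), (2, 7), (3, 6), (4, 0), (5, 10), (6, 4), (8, 7), (10, 10)}.
Total count |C(F_11)_aff| = 11.


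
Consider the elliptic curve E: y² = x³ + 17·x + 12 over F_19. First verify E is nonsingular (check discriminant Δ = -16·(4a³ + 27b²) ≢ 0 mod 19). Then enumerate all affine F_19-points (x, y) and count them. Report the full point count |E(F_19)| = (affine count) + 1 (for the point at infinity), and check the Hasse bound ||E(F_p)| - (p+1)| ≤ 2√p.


Affine points = {(1, 7), (1, 12), (2, 4), (2, 15), (4, 7), (4, 12), (6, 8), (6, 11), (9, 1), (9, 18), (10, 2), (10, 17), (12, 5), (12, 14), (13, 6), (13, 13), (14, 7), (14, 12)}; affine count = 18; |E(F_19)| = 19.

Discriminant check: Δ ∝ 4a³ + 27b² = 4·17³ + 27·12² = 4·4913 + 27·144 ≡ 18 (mod 19). Nonzero ⇒ E is nonsingular.
For each x ∈ F_19, compute rhs = x³ + 17·x + 12 mod 19, then count y ∈ F_19 with y² ≡ rhs.
  x = 0: rhs = 12, matching y values: none (0 points).
  x = 1: rhs = 11, matching y values: 7, 12 (2 points).
  x = 2: rhs = 16, matching y values: 4, 15 (2 points).
  x = 3: rhs = 14, matching y values: none (0 points).
  x = 4: rhs = 11, matching y values: 7, 12 (2 points).
  x = 5: rhs = 13, matching y values: none (0 points).
  x = 6: rhs = 7, matching y values: 8, 11 (2 points).
  x = 7: rhs = 18, matching y values: none (0 points).
  x = 8: rhs = 14, matching y values: none (0 points).
  x = 9: rhs = 1, matching y values: 1, 18 (2 points).
  x = 10: rhs = 4, matching y values: 2, 17 (2 points).
  x = 11: rhs = 10, matching y values: none (0 points).
  x = 12: rhs = 6, matching y values: 5, 14 (2 points).
  x = 13: rhs = 17, matching y values: 6, 13 (2 points).
  x = 14: rhs = 11, matching y values: 7, 12 (2 points).
  x = 15: rhs = 13, matching y values: none (0 points).
  x = 16: rhs = 10, matching y values: none (0 points).
  x = 17: rhs = 8, matching y values: none (0 points).
  x = 18: rhs = 13, matching y values: none (0 points).
Total affine count: 18.
Full point count |E(F_19)| = 18 + 1 = 19.
Hasse bound: |19 − (19+1)| = |-1| = 1 ≤ 2√19 ≈ 8.7178 ✓.


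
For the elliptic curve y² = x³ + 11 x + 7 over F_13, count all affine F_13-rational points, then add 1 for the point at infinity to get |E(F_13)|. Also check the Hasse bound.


Affine points = {(6, 4), (6, 9), (8, 3), (8, 10), (9, 4), (9, 9), (10, 5), (10, 8), (11, 4), (11, 9)}; affine count = 10; |E(F_13)| = 11.

Discriminant check: Δ ∝ 4a³ + 27b² = 4·11³ + 27·7² = 4·1331 + 27·49 ≡ 4 (mod 13). Nonzero ⇒ E is nonsingular.
For each x ∈ F_13, compute rhs = x³ + 11·x + 7 mod 13, then count y ∈ F_13 with y² ≡ rhs.
  x = 0: rhs = 7, matching y values: none (0 points).
  x = 1: rhs = 6, matching y values: none (0 points).
  x = 2: rhs = 11, matching y values: none (0 points).
  x = 3: rhs = 2, matching y values: none (0 points).
  x = 4: rhs = 11, matching y values: none (0 points).
  x = 5: rhs = 5, matching y values: none (0 points).
  x = 6: rhs = 3, matching y values: 4, 9 (2 points).
  x = 7: rhs = 11, matching y values: none (0 points).
  x = 8: rhs = 9, matching y values: 3, 10 (2 points).
  x = 9: rhs = 3, matching y values: 4, 9 (2 points).
  x = 10: rhs = 12, matching y values: 5, 8 (2 points).
  x = 11: rhs = 3, matching y values: 4, 9 (2 points).
  x = 12: rhs = 8, matching y values: none (0 points).
Total affine count: 10.
Full point count |E(F_13)| = 10 + 1 = 11.
Hasse bound: |11 − (13+1)| = |-3| = 3 ≤ 2√13 ≈ 7.2111 ✓.


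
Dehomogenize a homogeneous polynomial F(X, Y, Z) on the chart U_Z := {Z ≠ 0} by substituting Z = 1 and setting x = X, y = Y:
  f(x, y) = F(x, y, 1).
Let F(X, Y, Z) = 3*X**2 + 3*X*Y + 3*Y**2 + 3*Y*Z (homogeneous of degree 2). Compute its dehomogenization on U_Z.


f(x, y) = 3*x**2 + 3*x*y + 3*y**2 + 3*y

On U_Z we set Z = 1. Each monomial c·X^i·Y^j·Z^k in F becomes c·x^i·y^j·1^k = c·x^i·y^j.
Substituting Z = 1: F(X, Y, 1) = 3*x**2 + 3*x*y + 3*y**2 + 3*y.
Note: deg(f) ≤ deg(F) = 2; strict inequality happens when F is divisible by Z (lost terms).


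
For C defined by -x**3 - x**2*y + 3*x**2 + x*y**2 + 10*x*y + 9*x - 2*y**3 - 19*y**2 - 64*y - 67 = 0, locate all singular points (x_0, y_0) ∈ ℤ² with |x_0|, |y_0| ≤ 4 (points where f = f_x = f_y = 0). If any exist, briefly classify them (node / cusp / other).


Singular points: {(2, -3)}; classification: cusp.

Compute partial derivatives:
  f_x = -3*x**2 - 2*x*y + 6*x + y**2 + 10*y + 9.
  f_y = -x**2 + 2*x*y + 10*x - 6*y**2 - 38*y - 64.
Scan x_0 ∈ {−4, ..., 4}. For each x_0, f_y(x_0, y) is a polynomial in y; find its integer roots y ∈ {−4, ..., 4}, then test f_x and f at those candidates.
  x = -4: f_y(-4, y) = -6*y**2 - 46*y - 120; no integer root y with |y| ≤ 4.
  x = -3: f_y(-3, y) = -6*y**2 - 44*y - 103; no integer root y with |y| ≤ 4.
  x = -2: f_y(-2, y) = -6*y**2 - 42*y - 88; no integer root y with |y| ≤ 4.
  x = -1: f_y(-1, y) = -6*y**2 - 40*y - 75; no integer root y with |y| ≤ 4.
  x = 0: f_y(0, y) = -6*y**2 - 38*y - 64; no integer root y with |y| ≤ 4.
  x = 1: f_y(1, y) = -6*y**2 - 36*y - 55; no integer root y with |y| ≤ 4.
  x = 2: f_y(2, y) = -6*y**2 - 34*y - 48; vanishes at y ∈ {-3}. (2, -3): f_x = 0, f = 0 — SINGULAR.
  x = 3: f_y(3, y) = -6*y**2 - 32*y - 43; no integer root y with |y| ≤ 4.
  x = 4: f_y(4, y) = -6*y**2 - 30*y - 40; no integer root y with |y| ≤ 4.
Only singular point on the grid: (2, -3).
Classify: substitute x = 2 + u, y = -3 + v and expand: f = -u**3 - u**2*v + u*v**2 - 2*v**3 + v**2.
No constant or linear terms (consistent with a singular point). Quadratic part: v**2. Cubic part: -u**3 - u**2*v + u*v**2 - 2*v**3.
The quadratic part v**2 is a perfect square, so there is a single (double) tangent line v = 0, i.e. y = -3. Restricting the cubic part to that line (v = 0) leaves -u**3 ≠ 0, so f is not divisible by v and the branch is v² ≈ u**3 to lowest order — this is a cusp.
Classification: cusp.


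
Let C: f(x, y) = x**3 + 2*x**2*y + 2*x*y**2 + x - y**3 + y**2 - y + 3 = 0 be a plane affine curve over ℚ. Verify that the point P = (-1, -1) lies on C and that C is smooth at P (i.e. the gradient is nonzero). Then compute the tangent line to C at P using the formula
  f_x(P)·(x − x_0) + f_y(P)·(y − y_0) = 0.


Tangent line at P: 10*x + 10 = 0.

Step 1: f(-1, -1) = 0, so P lies on C.
Step 2: partial derivatives
  f_x(x, y) = 3*x**2 + 4*x*y + 2*y**2 + 1, f_y(x, y) = 2*x**2 + 4*x*y - 3*y**2 + 2*y - 1.
  f_x(P) = 10, f_y(P) = 0 (gradient nonzero, so P is smooth).
Step 3: tangent line at P: 10·(x − -1) + 0·(y − -1) = 0.
Expanding: 10*x + 10 = 0.


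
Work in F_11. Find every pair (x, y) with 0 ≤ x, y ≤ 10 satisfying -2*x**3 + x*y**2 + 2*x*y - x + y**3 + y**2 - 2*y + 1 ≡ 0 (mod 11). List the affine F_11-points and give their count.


Affine F_11-points: {(0, 8), (1, 6), (1, 8), (2, 1), (2, 6), (3, 4), (6, 7), (7, 1), (8, 6), (9, 2), (10, 7), (10, 8)}; count = 12.

For each of the 121 pairs (x, y) ∈ F_11², evaluate f(x, y) mod 11. Record the zeros.
  x = 0: [0↦1, 1↦1, 2↦9, 3↦9, 4↦7, 5↦9, 6↦10, 7↦5, 8↦0, 9↦1, 10↦3]  zeros at y ∈ {8}
  x = 1: [0↦9, 1↦1, 2↦3, 3↦10, 4↦6, 5↦8, 6↦0, 7↦10, 8↦0, 9↦9, 10↦10]  zeros at y ∈ {6, 8}
  x = 2: [0↦5, 1↦0, 2↦7, 3↦10, 4↦4, 5↦6, 6↦0, 7↦3, 8↦10, 9↦5, 10↦5]  zeros at y ∈ {1, 6}
  x = 3: [0↦10, 1↦8, 2↦9, 3↦8, 4↦0, 5↦2, 6↦9, 7↦5, 8↦7, 9↦10, 10↦9]  zeros at y ∈ {4}
  x = 4: [0↦1, 1↦2, 2↦8, 3↦3, 4↦4, 5↦6, 6↦4, 7↦4, 8↦1, 9↦1, 10↦10]  zeros at y ∈ ∅
  x = 5: [0↦10, 1↦3, 2↦3, 3↦5, 4↦4, 5↦6, 6↦6, 7↦10, 8↦2, 9↦10, 10↦7]  zeros at y ∈ ∅
  x = 6: [0↦3, 1↦10, 2↦4, 3↦2, 4↦10, 5↦1, 6↦3, 7↦0, 8↦9, 9↦3, 10↦10]  zeros at y ∈ {7}
  x = 7: [0↦1, 1↦0, 2↦10, 3↦4, 4↦10, 5↦1, 6↦5, 7↦6, 8↦10, 9↦1, 10↦7]  zeros at y ∈ {1}
  x = 8: [0↦3, 1↦5, 2↦9, 3↦10, 4↦3, 5↦5, 6↦0, 7↦5, 8↦4, 9↦3, 10↦8]  zeros at y ∈ {6}
  x = 9: [0↦8, 1↦2, 2↦0, 3↦8, 4↦10, 5↦1, 6↦9, 7↦7, 8↦1, 9↦8, 10↦1]  zeros at y ∈ {2}
  x = 10: [0↦4, 1↦1, 2↦4, 3↦8, 4↦8, 5↦10, 6↦9, 7↦0, 8↦0, 9↦4, 10↦7]  zeros at y ∈ {7, 8}
Collecting zeros: affine points = {(0, 8), (1, 6), (1, 8), (2, 1), (2, 6), (3, 4), (6, 7), (7, 1), (8, 6), (9, 2), (10, 7), (10, 8)}.
Total count |C(F_11)_aff| = 12.


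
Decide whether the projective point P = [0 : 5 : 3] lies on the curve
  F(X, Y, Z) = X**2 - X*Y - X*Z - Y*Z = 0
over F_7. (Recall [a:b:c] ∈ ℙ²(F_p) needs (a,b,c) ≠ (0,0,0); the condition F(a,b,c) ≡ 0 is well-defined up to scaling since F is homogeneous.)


F(0,5,3) ≡ 6 (mod 7); P is NOT on the curve.

Evaluate F(0, 5, 3) term-by-term (mod 7).
  X**2 ↦ 1·0·1·1 = 0
  -X*Y ↦ -1·0·5·1 = 0
  -X*Z ↦ -1·0·1·3 = 0
  -Y*Z ↦ -1·1·5·3 = -15
Sum: F(0, 5, 3) = (0) + (0) + (0) + (-15) = -15.
Reducing mod 7: -15 ≡ 6 (mod 7).
Since F(a, b, c) ≡ 6 ≠ 0 (mod 7), P does NOT lie on the curve.


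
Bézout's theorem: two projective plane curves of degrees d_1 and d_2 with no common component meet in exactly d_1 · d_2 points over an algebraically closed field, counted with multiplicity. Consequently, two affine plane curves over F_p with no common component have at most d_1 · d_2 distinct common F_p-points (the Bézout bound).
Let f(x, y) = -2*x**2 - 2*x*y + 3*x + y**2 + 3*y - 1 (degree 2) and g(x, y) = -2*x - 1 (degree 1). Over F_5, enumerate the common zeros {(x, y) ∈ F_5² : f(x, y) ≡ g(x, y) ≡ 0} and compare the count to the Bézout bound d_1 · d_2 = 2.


Common zeros: ∅; count = 0; Bézout bound = 2.

deg(f) = 2, deg(g) = 1, so Bézout bound = 2.
Scan x ∈ F_5. For each x, list the y ∈ F_5 with f(x, y) ≡ 0 and those with g(x, y) ≡ 0 (mod 5); the common zeros in that column are the intersection.
  x = 0: f ≡ 0 at y ∈ ∅; g ≡ 0 at y ∈ ∅; common: ∅.
  x = 1: f ≡ 0 at y ∈ {0, 4}; g ≡ 0 at y ∈ ∅; common: ∅.
  x = 2: f ≡ 0 at y ∈ ∅; g ≡ 0 at y ∈ {0, 1, 2, 3, 4}; common: ∅.
  x = 3: f ≡ 0 at y ∈ {0, 3}; g ≡ 0 at y ∈ ∅; common: ∅.
  x = 4: f ≡ 0 at y ∈ {1, 4}; g ≡ 0 at y ∈ ∅; common: ∅.
Collecting: common zeros = ∅, so the count is 0.
Comparison with the Bézout bound: 0 ≤ 2 = deg(f)·deg(g), as expected for curves with no common component (the affine F_5-count falls short of the bound because intersections may lie at infinity, over extension fields, or carry multiplicity).


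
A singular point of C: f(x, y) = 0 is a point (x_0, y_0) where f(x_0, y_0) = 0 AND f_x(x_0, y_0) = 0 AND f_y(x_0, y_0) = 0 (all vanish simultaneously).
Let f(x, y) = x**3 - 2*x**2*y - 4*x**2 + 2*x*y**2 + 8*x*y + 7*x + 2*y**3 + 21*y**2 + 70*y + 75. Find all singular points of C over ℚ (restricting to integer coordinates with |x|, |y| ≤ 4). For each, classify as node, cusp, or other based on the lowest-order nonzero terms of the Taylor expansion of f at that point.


Singular points: {(-1, -3)}; classification: node.

Compute partial derivatives:
  f_x = 3*x**2 - 4*x*y - 8*x + 2*y**2 + 8*y + 7.
  f_y = -2*x**2 + 4*x*y + 8*x + 6*y**2 + 42*y + 70.
Scan x_0 ∈ {−4, ..., 4}. For each x_0, f_y(x_0, y) is a polynomial in y; find its integer roots y ∈ {−4, ..., 4}, then test f_x and f at those candidates.
  x = -4: f_y(-4, y) = 6*y**2 + 26*y + 6; no integer root y with |y| ≤ 4.
  x = -3: f_y(-3, y) = 6*y**2 + 30*y + 28; no integer root y with |y| ≤ 4.
  x = -2: f_y(-2, y) = 6*y**2 + 34*y + 46; no integer root y with |y| ≤ 4.
  x = -1: f_y(-1, y) = 6*y**2 + 38*y + 60; vanishes at y ∈ {-3}. (-1, -3): f_x = 0, f = 0 — SINGULAR.
  x = 0: f_y(0, y) = 6*y**2 + 42*y + 70; no integer root y with |y| ≤ 4.
  x = 1: f_y(1, y) = 6*y**2 + 46*y + 76; no integer root y with |y| ≤ 4.
  x = 2: f_y(2, y) = 6*y**2 + 50*y + 78; no integer root y with |y| ≤ 4.
  x = 3: f_y(3, y) = 6*y**2 + 54*y + 76; no integer root y with |y| ≤ 4.
  x = 4: f_y(4, y) = 6*y**2 + 58*y + 70; no integer root y with |y| ≤ 4.
Only singular point on the grid: (-1, -3).
Classify: substitute x = -1 + u, y = -3 + v and expand: f = u**3 - 2*u**2*v - u**2 + 2*u*v**2 + 2*v**3 + v**2.
No constant or linear terms (consistent with a singular point). Quadratic part: -u**2 + v**2. Cubic part: u**3 - 2*u**2*v + 2*u*v**2 + 2*v**3.
The quadratic part v**2 - u**2 = (v − u)(v + u) splits into two distinct linear factors, so there are two distinct tangent lines y − -3 = ±(x − -1) — this is a node (ordinary double point).
Classification: node.


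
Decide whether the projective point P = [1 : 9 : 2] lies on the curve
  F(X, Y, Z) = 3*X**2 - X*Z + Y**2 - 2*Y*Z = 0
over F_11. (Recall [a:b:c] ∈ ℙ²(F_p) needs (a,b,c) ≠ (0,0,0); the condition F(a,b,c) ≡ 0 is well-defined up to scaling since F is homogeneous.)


F(1,9,2) ≡ 2 (mod 11); P is NOT on the curve.

Evaluate F(1, 9, 2) term-by-term (mod 11).
  3*X**2 ↦ 3·1·1·1 = 3
  -X*Z ↦ -1·1·1·2 = -2
  Y**2 ↦ 1·1·81·1 = 81
  -2*Y*Z ↦ -2·1·9·2 = -36
Sum: F(1, 9, 2) = (3) + (-2) + (81) + (-36) = 46.
Reducing mod 11: 46 ≡ 2 (mod 11).
Since F(a, b, c) ≡ 2 ≠ 0 (mod 11), P does NOT lie on the curve.


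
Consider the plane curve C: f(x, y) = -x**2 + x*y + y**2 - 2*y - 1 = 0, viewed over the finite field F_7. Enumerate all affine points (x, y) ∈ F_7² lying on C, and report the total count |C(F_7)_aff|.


Affine F_7-points: {(0, 4), (0, 5), (1, 2), (1, 6), (4, 1), (4, 4), (5, 5), (5, 6)}; count = 8.

For each of the 49 pairs (x, y) ∈ F_7², evaluate f(x, y) mod 7. Record the zeros.
  x = 0: [0↦6, 1↦5, 2↦6, 3↦2, 4↦0, 5↦0, 6↦2]  zeros at y ∈ {4, 5}
  x = 1: [0↦5, 1↦5, 2↦0, 3↦4, 4↦3, 5↦4, 6↦0]  zeros at y ∈ {2, 6}
  x = 2: [0↦2, 1↦3, 2↦6, 3↦4, 4↦4, 5↦6, 6↦3]  zeros at y ∈ ∅
  x = 3: [0↦4, 1↦6, 2↦3, 3↦2, 4↦3, 5↦6, 6↦4]  zeros at y ∈ ∅
  x = 4: [0↦4, 1↦0, 2↦5, 3↦5, 4↦0, 5↦4, 6↦3]  zeros at y ∈ {1, 4}
  x = 5: [0↦2, 1↦6, 2↦5, 3↦6, 4↦2, 5↦0, 6↦0]  zeros at y ∈ {5, 6}
  x = 6: [0↦5, 1↦3, 2↦3, 3↦5, 4↦2, 5↦1, 6↦2]  zeros at y ∈ ∅
Collecting zeros: affine points = {(0, 4), (0, 5), (1, 2), (1, 6), (4, 1), (4, 4), (5, 5), (5, 6)}.
Total count |C(F_7)_aff| = 8.


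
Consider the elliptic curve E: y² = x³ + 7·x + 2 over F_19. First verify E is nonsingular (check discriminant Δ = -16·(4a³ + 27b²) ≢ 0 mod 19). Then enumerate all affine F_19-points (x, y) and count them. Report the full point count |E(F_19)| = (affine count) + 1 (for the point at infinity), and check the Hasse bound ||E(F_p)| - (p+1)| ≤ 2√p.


Affine points = {(2, 9), (2, 10), (8, 0), (11, 2), (11, 17), (12, 3), (12, 16), (15, 9), (15, 10), (16, 7), (16, 12)}; affine count = 11; |E(F_19)| = 12.

Discriminant check: Δ ∝ 4a³ + 27b² = 4·7³ + 27·2² = 4·343 + 27·4 ≡ 17 (mod 19). Nonzero ⇒ E is nonsingular.
For each x ∈ F_19, compute rhs = x³ + 7·x + 2 mod 19, then count y ∈ F_19 with y² ≡ rhs.
  x = 0: rhs = 2, matching y values: none (0 points).
  x = 1: rhs = 10, matching y values: none (0 points).
  x = 2: rhs = 5, matching y values: 9, 10 (2 points).
  x = 3: rhs = 12, matching y values: none (0 points).
  x = 4: rhs = 18, matching y values: none (0 points).
  x = 5: rhs = 10, matching y values: none (0 points).
  x = 6: rhs = 13, matching y values: none (0 points).
  x = 7: rhs = 14, matching y values: none (0 points).
  x = 8: rhs = 0, matching y values: 0 (1 points).
  x = 9: rhs = 15, matching y values: none (0 points).
  x = 10: rhs = 8, matching y values: none (0 points).
  x = 11: rhs = 4, matching y values: 2, 17 (2 points).
  x = 12: rhs = 9, matching y values: 3, 16 (2 points).
  x = 13: rhs = 10, matching y values: none (0 points).
  x = 14: rhs = 13, matching y values: none (0 points).
  x = 15: rhs = 5, matching y values: 9, 10 (2 points).
  x = 16: rhs = 11, matching y values: 7, 12 (2 points).
  x = 17: rhs = 18, matching y values: none (0 points).
  x = 18: rhs = 13, matching y values: none (0 points).
Total affine count: 11.
Full point count |E(F_19)| = 11 + 1 = 12.
Hasse bound: |12 − (19+1)| = |-8| = 8 ≤ 2√19 ≈ 8.7178 ✓.


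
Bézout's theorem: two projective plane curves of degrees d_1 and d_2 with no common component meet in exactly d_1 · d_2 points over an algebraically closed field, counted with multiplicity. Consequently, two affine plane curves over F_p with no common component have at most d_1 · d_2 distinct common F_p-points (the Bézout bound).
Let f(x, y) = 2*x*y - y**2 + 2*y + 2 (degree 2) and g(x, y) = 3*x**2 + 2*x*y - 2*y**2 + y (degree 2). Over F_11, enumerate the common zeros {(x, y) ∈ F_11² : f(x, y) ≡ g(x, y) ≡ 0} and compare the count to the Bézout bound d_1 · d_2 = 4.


Common zeros: {(0, 6), (4, 1), (4, 9)}; count = 3; Bézout bound = 4.

deg(f) = 2, deg(g) = 2, so Bézout bound = 4.
Scan x ∈ F_11. For each x, list the y ∈ F_11 with f(x, y) ≡ 0 and those with g(x, y) ≡ 0 (mod 11); the common zeros in that column are the intersection.
  x = 0: f ≡ 0 at y ∈ {6, 7}; g ≡ 0 at y ∈ {0, 6}; common: {6}.
  x = 1: f ≡ 0 at y ∈ ∅; g ≡ 0 at y ∈ {9}; common: ∅.
  x = 2: f ≡ 0 at y ∈ {3}; g ≡ 0 at y ∈ {4}; common: ∅.
  x = 3: f ≡ 0 at y ∈ ∅; g ≡ 0 at y ∈ {2, 7}; common: ∅.
  x = 4: f ≡ 0 at y ∈ {1, 9}; g ≡ 0 at y ∈ {1, 9}; common: {1, 9}.
  x = 5: f ≡ 0 at y ∈ {2, 10}; g ≡ 0 at y ∈ ∅; common: ∅.
  x = 6: f ≡ 0 at y ∈ ∅; g ≡ 0 at y ∈ ∅; common: ∅.
  x = 7: f ≡ 0 at y ∈ {8}; g ≡ 0 at y ∈ {6, 7}; common: ∅.
  x = 8: f ≡ 0 at y ∈ ∅; g ≡ 0 at y ∈ ∅; common: ∅.
  x = 9: f ≡ 0 at y ∈ {4, 5}; g ≡ 0 at y ∈ ∅; common: ∅.
  x = 10: f ≡ 0 at y ∈ ∅; g ≡ 0 at y ∈ {1, 4}; common: ∅.
Collecting: common zeros = {(0, 6), (4, 1), (4, 9)}, so the count is 3.
Comparison with the Bézout bound: 3 ≤ 4 = deg(f)·deg(g), as expected for curves with no common component (the affine F_11-count falls short of the bound because intersections may lie at infinity, over extension fields, or carry multiplicity).


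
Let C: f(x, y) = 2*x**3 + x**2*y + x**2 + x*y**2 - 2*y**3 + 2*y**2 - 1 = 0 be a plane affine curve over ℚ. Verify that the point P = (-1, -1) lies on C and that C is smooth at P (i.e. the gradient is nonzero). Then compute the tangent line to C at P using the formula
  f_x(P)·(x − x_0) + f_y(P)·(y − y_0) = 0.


Tangent line at P: 7*x - 7*y = 0.

Step 1: f(-1, -1) = 0, so P lies on C.
Step 2: partial derivatives
  f_x(x, y) = 6*x**2 + 2*x*y + 2*x + y**2, f_y(x, y) = x**2 + 2*x*y - 6*y**2 + 4*y.
  f_x(P) = 7, f_y(P) = -7 (gradient nonzero, so P is smooth).
Step 3: tangent line at P: 7·(x − -1) + -7·(y − -1) = 0.
Expanding: 7*x - 7*y = 0.


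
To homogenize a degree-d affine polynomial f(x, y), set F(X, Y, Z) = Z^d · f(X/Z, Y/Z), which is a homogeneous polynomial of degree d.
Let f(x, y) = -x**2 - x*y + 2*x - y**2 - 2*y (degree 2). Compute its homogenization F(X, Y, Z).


F(X, Y, Z) = -X**2 - X*Y + 2*X*Z - Y**2 - 2*Y*Z

deg(f) = 2.
Substitute x = X/Z, y = Y/Z into f, then multiply by Z^2.
  monomial -1·x^2·y^0 ↦ -1·X^2·Y^0·Z^0.
  monomial -1·x^1·y^1 ↦ -1·X^1·Y^1·Z^0.
  monomial 2·x^1·y^0 ↦ 2·X^1·Y^0·Z^1.
  monomial -1·x^0·y^2 ↦ -1·X^0·Y^2·Z^0.
  monomial -2·x^0·y^1 ↦ -2·X^0·Y^1·Z^1.
Collecting: F(X, Y, Z) = -X**2 - X*Y + 2*X*Z - Y**2 - 2*Y*Z.


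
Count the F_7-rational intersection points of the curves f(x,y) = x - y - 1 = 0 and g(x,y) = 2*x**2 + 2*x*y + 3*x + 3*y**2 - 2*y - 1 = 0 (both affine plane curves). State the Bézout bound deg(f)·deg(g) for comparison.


Common zeros: ∅; count = 0; Bézout bound = 2.

deg(f) = 1, deg(g) = 2, so Bézout bound = 2.
Scan x ∈ F_7. For each x, list the y ∈ F_7 with f(x, y) ≡ 0 and those with g(x, y) ≡ 0 (mod 7); the common zeros in that column are the intersection.
  x = 0: f ≡ 0 at y ∈ {6}; g ≡ 0 at y ∈ {1, 2}; common: ∅.
  x = 1: f ≡ 0 at y ∈ {0}; g ≡ 0 at y ∈ {1, 6}; common: ∅.
  x = 2: f ≡ 0 at y ∈ {1}; g ≡ 0 at y ∈ {5, 6}; common: ∅.
  x = 3: f ≡ 0 at y ∈ {2}; g ≡ 0 at y ∈ ∅; common: ∅.
  x = 4: f ≡ 0 at y ∈ {3}; g ≡ 0 at y ∈ ∅; common: ∅.
  x = 5: f ≡ 0 at y ∈ {4}; g ≡ 0 at y ∈ ∅; common: ∅.
  x = 6: f ≡ 0 at y ∈ {5}; g ≡ 0 at y ∈ ∅; common: ∅.
Collecting: common zeros = ∅, so the count is 0.
Comparison with the Bézout bound: 0 ≤ 2 = deg(f)·deg(g), as expected for curves with no common component (the affine F_7-count falls short of the bound because intersections may lie at infinity, over extension fields, or carry multiplicity).


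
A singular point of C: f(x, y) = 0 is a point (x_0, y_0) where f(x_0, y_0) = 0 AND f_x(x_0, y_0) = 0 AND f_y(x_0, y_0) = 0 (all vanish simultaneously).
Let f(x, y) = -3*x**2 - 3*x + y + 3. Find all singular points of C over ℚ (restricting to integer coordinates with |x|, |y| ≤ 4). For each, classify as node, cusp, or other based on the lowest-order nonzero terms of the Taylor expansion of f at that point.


No singular points in the scanned grid; C is smooth there.

Compute partial derivatives:
  f_x = -6*x - 3.
  f_y = 1.
f_y = 1 is a nonzero constant, so f_y never vanishes: no point (x, y) can satisfy f = f_x = f_y = 0. In particular no (x, y) ∈ {−4, ..., 4}² is singular; the curve is smooth.


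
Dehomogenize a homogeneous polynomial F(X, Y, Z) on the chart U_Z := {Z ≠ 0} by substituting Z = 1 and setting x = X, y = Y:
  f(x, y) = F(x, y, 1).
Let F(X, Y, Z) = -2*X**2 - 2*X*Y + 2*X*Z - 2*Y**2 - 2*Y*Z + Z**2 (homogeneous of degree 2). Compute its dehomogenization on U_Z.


f(x, y) = -2*x**2 - 2*x*y + 2*x - 2*y**2 - 2*y + 1

On U_Z we set Z = 1. Each monomial c·X^i·Y^j·Z^k in F becomes c·x^i·y^j·1^k = c·x^i·y^j.
Substituting Z = 1: F(X, Y, 1) = -2*x**2 - 2*x*y + 2*x - 2*y**2 - 2*y + 1.
Note: deg(f) ≤ deg(F) = 2; strict inequality happens when F is divisible by Z (lost terms).


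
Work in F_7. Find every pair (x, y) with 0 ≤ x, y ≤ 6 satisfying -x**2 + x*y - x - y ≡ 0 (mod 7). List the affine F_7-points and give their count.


Affine F_7-points: {(0, 0), (2, 6), (3, 6), (4, 2), (5, 4), (6, 0)}; count = 6.

For each of the 49 pairs (x, y) ∈ F_7², evaluate f(x, y) mod 7. Record the zeros.
  x = 0: [0↦0, 1↦6, 2↦5, 3↦4, 4↦3, 5↦2, 6↦1]  zeros at y ∈ {0}
  x = 1: [0↦5, 1↦5, 2↦5, 3↦5, 4↦5, 5↦5, 6↦5]  zeros at y ∈ ∅
  x = 2: [0↦1, 1↦2, 2↦3, 3↦4, 4↦5, 5↦6, 6↦0]  zeros at y ∈ {6}
  x = 3: [0↦2, 1↦4, 2↦6, 3↦1, 4↦3, 5↦5, 6↦0]  zeros at y ∈ {6}
  x = 4: [0↦1, 1↦4, 2↦0, 3↦3, 4↦6, 5↦2, 6↦5]  zeros at y ∈ {2}
  x = 5: [0↦5, 1↦2, 2↦6, 3↦3, 4↦0, 5↦4, 6↦1]  zeros at y ∈ {4}
  x = 6: [0↦0, 1↦5, 2↦3, 3↦1, 4↦6, 5↦4, 6↦2]  zeros at y ∈ {0}
Collecting zeros: affine points = {(0, 0), (2, 6), (3, 6), (4, 2), (5, 4), (6, 0)}.
Total count |C(F_7)_aff| = 6.


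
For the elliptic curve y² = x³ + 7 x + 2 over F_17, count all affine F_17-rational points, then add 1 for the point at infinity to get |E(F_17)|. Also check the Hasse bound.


Affine points = {(0, 6), (0, 11), (3, 4), (3, 13), (4, 3), (4, 14), (5, 3), (5, 14), (8, 3), (8, 14), (10, 1), (10, 16), (11, 4), (11, 13)}; affine count = 14; |E(F_17)| = 15.

Discriminant check: Δ ∝ 4a³ + 27b² = 4·7³ + 27·2² = 4·343 + 27·4 ≡ 1 (mod 17). Nonzero ⇒ E is nonsingular.
For each x ∈ F_17, compute rhs = x³ + 7·x + 2 mod 17, then count y ∈ F_17 with y² ≡ rhs.
  x = 0: rhs = 2, matching y values: 6, 11 (2 points).
  x = 1: rhs = 10, matching y values: none (0 points).
  x = 2: rhs = 7, matching y values: none (0 points).
  x = 3: rhs = 16, matching y values: 4, 13 (2 points).
  x = 4: rhs = 9, matching y values: 3, 14 (2 points).
  x = 5: rhs = 9, matching y values: 3, 14 (2 points).
  x = 6: rhs = 5, matching y values: none (0 points).
  x = 7: rhs = 3, matching y values: none (0 points).
  x = 8: rhs = 9, matching y values: 3, 14 (2 points).
  x = 9: rhs = 12, matching y values: none (0 points).
  x = 10: rhs = 1, matching y values: 1, 16 (2 points).
  x = 11: rhs = 16, matching y values: 4, 13 (2 points).
  x = 12: rhs = 12, matching y values: none (0 points).
  x = 13: rhs = 12, matching y values: none (0 points).
  x = 14: rhs = 5, matching y values: none (0 points).
  x = 15: rhs = 14, matching y values: none (0 points).
  x = 16: rhs = 11, matching y values: none (0 points).
Total affine count: 14.
Full point count |E(F_17)| = 14 + 1 = 15.
Hasse bound: |15 − (17+1)| = |-3| = 3 ≤ 2√17 ≈ 8.2462 ✓.


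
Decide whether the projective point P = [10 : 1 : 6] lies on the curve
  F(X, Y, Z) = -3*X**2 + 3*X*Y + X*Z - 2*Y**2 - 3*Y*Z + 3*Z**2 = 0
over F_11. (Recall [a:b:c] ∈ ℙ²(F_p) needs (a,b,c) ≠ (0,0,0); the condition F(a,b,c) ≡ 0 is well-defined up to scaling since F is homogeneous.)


F(10,1,6) ≡ 10 (mod 11); P is NOT on the curve.

Evaluate F(10, 1, 6) term-by-term (mod 11).
  -3*X**2 ↦ -3·100·1·1 = -300
  3*X*Y ↦ 3·10·1·1 = 30
  X*Z ↦ 1·10·1·6 = 60
  -2*Y**2 ↦ -2·1·1·1 = -2
  -3*Y*Z ↦ -3·1·1·6 = -18
  3*Z**2 ↦ 3·1·1·36 = 108
Sum: F(10, 1, 6) = (-300) + (30) + (60) + (-2) + (-18) + (108) = -122.
Reducing mod 11: -122 ≡ 10 (mod 11).
Since F(a, b, c) ≡ 10 ≠ 0 (mod 11), P does NOT lie on the curve.


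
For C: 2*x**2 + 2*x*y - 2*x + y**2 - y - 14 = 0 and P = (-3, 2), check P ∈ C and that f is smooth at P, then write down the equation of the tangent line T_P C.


Tangent line at P: -10*x - 3*y - 24 = 0.

Step 1: f(-3, 2) = 0, so P lies on C.
Step 2: partial derivatives
  f_x(x, y) = 4*x + 2*y - 2, f_y(x, y) = 2*x + 2*y - 1.
  f_x(P) = -10, f_y(P) = -3 (gradient nonzero, so P is smooth).
Step 3: tangent line at P: -10·(x − -3) + -3·(y − 2) = 0.
Expanding: -10*x - 3*y - 24 = 0.


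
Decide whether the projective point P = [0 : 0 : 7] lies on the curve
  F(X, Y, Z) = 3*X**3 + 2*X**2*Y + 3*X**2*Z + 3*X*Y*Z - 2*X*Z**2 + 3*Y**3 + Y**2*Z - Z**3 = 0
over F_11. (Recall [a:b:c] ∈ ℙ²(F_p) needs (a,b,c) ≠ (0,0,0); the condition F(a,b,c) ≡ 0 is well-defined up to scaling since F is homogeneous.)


F(0,0,7) ≡ 9 (mod 11); P is NOT on the curve.

Evaluate F(0, 0, 7) term-by-term (mod 11).
  3*X**3 ↦ 3·0·1·1 = 0
  2*X**2*Y ↦ 2·0·0·1 = 0
  3*X**2*Z ↦ 3·0·1·7 = 0
  3*X*Y*Z ↦ 3·0·0·7 = 0
  -2*X*Z**2 ↦ -2·0·1·49 = 0
  3*Y**3 ↦ 3·1·0·1 = 0
  Y**2*Z ↦ 1·1·0·7 = 0
  -Z**3 ↦ -1·1·1·343 = -343
Sum: F(0, 0, 7) = (0) + (0) + (0) + (0) + (0) + (0) + (0) + (-343) = -343.
Reducing mod 11: -343 ≡ 9 (mod 11).
Since F(a, b, c) ≡ 9 ≠ 0 (mod 11), P does NOT lie on the curve.


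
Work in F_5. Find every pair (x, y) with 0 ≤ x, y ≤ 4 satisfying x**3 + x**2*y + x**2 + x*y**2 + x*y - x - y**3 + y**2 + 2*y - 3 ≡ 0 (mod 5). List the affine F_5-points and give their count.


Affine F_5-points: {(0, 3), (3, 0)}; count = 2.

For each of the 25 pairs (x, y) ∈ F_5², evaluate f(x, y) mod 5. Record the zeros.
  x = 0: [0↦2, 1↦4, 2↦2, 3↦0, 4↦2]  zeros at y ∈ {3}
  x = 1: [0↦3, 1↦3, 2↦1, 3↦1, 4↦2]  zeros at y ∈ ∅
  x = 2: [0↦2, 1↦2, 2↦2, 3↦1, 4↦3]  zeros at y ∈ ∅
  x = 3: [0↦0, 1↦2, 2↦1, 3↦1, 4↦1]  zeros at y ∈ {0}
  x = 4: [0↦3, 1↦4, 2↦4, 3↦2, 4↦2]  zeros at y ∈ ∅
Collecting zeros: affine points = {(0, 3), (3, 0)}.
Total count |C(F_5)_aff| = 2.


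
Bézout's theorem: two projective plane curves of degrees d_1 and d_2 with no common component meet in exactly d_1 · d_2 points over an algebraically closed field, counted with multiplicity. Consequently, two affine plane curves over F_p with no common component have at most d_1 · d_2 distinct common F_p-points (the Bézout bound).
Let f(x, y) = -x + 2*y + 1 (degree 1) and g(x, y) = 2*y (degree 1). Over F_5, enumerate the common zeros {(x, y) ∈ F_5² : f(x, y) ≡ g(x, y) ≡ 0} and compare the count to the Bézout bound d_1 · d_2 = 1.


Common zeros: {(1, 0)}; count = 1; Bézout bound = 1.

deg(f) = 1, deg(g) = 1, so Bézout bound = 1.
Scan x ∈ F_5. For each x, list the y ∈ F_5 with f(x, y) ≡ 0 and those with g(x, y) ≡ 0 (mod 5); the common zeros in that column are the intersection.
  x = 0: f ≡ 0 at y ∈ {2}; g ≡ 0 at y ∈ {0}; common: ∅.
  x = 1: f ≡ 0 at y ∈ {0}; g ≡ 0 at y ∈ {0}; common: {0}.
  x = 2: f ≡ 0 at y ∈ {3}; g ≡ 0 at y ∈ {0}; common: ∅.
  x = 3: f ≡ 0 at y ∈ {1}; g ≡ 0 at y ∈ {0}; common: ∅.
  x = 4: f ≡ 0 at y ∈ {4}; g ≡ 0 at y ∈ {0}; common: ∅.
Collecting: common zeros = {(1, 0)}, so the count is 1.
Comparison with the Bézout bound: 1 ≤ 1 = deg(f)·deg(g), as expected for curves with no common component (the bound is attained).


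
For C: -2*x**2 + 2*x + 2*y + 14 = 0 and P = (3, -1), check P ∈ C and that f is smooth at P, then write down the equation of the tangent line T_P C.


Tangent line at P: -10*x + 2*y + 32 = 0.

Step 1: f(3, -1) = 0, so P lies on C.
Step 2: partial derivatives
  f_x(x, y) = 2 - 4*x, f_y(x, y) = 2.
  f_x(P) = -10, f_y(P) = 2 (gradient nonzero, so P is smooth).
Step 3: tangent line at P: -10·(x − 3) + 2·(y − -1) = 0.
Expanding: -10*x + 2*y + 32 = 0.


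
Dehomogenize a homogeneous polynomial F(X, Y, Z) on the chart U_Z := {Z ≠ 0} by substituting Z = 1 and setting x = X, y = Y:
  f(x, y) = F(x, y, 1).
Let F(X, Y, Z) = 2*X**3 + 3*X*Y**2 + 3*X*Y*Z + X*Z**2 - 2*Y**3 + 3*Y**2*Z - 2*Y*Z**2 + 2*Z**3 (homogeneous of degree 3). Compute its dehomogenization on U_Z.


f(x, y) = 2*x**3 + 3*x*y**2 + 3*x*y + x - 2*y**3 + 3*y**2 - 2*y + 2

On U_Z we set Z = 1. Each monomial c·X^i·Y^j·Z^k in F becomes c·x^i·y^j·1^k = c·x^i·y^j.
Substituting Z = 1: F(X, Y, 1) = 2*x**3 + 3*x*y**2 + 3*x*y + x - 2*y**3 + 3*y**2 - 2*y + 2.
Note: deg(f) ≤ deg(F) = 3; strict inequality happens when F is divisible by Z (lost terms).


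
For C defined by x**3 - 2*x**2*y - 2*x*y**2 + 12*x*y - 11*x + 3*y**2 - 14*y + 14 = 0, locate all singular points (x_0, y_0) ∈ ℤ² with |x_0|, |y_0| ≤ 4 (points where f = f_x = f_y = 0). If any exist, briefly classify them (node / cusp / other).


Singular points: {(1, 2)}; classification: node.

Compute partial derivatives:
  f_x = 3*x**2 - 4*x*y - 2*y**2 + 12*y - 11.
  f_y = -2*x**2 - 4*x*y + 12*x + 6*y - 14.
Scan x_0 ∈ {−4, ..., 4}. For each x_0, f_y(x_0, y) is a polynomial in y; find its integer roots y ∈ {−4, ..., 4}, then test f_x and f at those candidates.
  x = -4: f_y(-4, y) = 22*y - 94; no integer root y with |y| ≤ 4.
  x = -3: f_y(-3, y) = 18*y - 68; no integer root y with |y| ≤ 4.
  x = -2: f_y(-2, y) = 14*y - 46; no integer root y with |y| ≤ 4.
  x = -1: f_y(-1, y) = 10*y - 28; no integer root y with |y| ≤ 4.
  x = 0: f_y(0, y) = 6*y - 14; no integer root y with |y| ≤ 4.
  x = 1: f_y(1, y) = 2*y - 4; vanishes at y ∈ {2}. (1, 2): f_x = 0, f = 0 — SINGULAR.
  x = 2: f_y(2, y) = 2 - 2*y; vanishes at y ∈ {1}. (2, 1): f_x = 3 ≠ 0.
  x = 3: f_y(3, y) = 4 - 6*y; no integer root y with |y| ≤ 4.
  x = 4: f_y(4, y) = 2 - 10*y; no integer root y with |y| ≤ 4.
Only singular point on the grid: (1, 2).
Classify: substitute x = 1 + u, y = 2 + v and expand: f = u**3 - 2*u**2*v - u**2 - 2*u*v**2 + v**2.
No constant or linear terms (consistent with a singular point). Quadratic part: -u**2 + v**2. Cubic part: u**3 - 2*u**2*v - 2*u*v**2.
The quadratic part v**2 - u**2 = (v − u)(v + u) splits into two distinct linear factors, so there are two distinct tangent lines y − 2 = ±(x − 1) — this is a node (ordinary double point).
Classification: node.


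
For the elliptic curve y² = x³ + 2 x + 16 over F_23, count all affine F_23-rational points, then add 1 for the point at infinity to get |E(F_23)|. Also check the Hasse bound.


Affine points = {(0, 4), (0, 19), (3, 7), (3, 16), (5, 6), (5, 17), (9, 2), (9, 21), (10, 1), (10, 22), (11, 9), (11, 14), (13, 10), (13, 13), (16, 2), (16, 21), (17, 8), (17, 15), (19, 6), (19, 17), (20, 11), (20, 12), (21, 2), (21, 21), (22, 6), (22, 17)}; affine count = 26; |E(F_23)| = 27.

Discriminant check: Δ ∝ 4a³ + 27b² = 4·2³ + 27·16² = 4·8 + 27·256 ≡ 21 (mod 23). Nonzero ⇒ E is nonsingular.
For each x ∈ F_23, compute rhs = x³ + 2·x + 16 mod 23, then count y ∈ F_23 with y² ≡ rhs.
  x = 0: rhs = 16, matching y values: 4, 19 (2 points).
  x = 1: rhs = 19, matching y values: none (0 points).
  x = 2: rhs = 5, matching y values: none (0 points).
  x = 3: rhs = 3, matching y values: 7, 16 (2 points).
  x = 4: rhs = 19, matching y values: none (0 points).
  x = 5: rhs = 13, matching y values: 6, 17 (2 points).
  x = 6: rhs = 14, matching y values: none (0 points).
  x = 7: rhs = 5, matching y values: none (0 points).
  x = 8: rhs = 15, matching y values: none (0 points).
  x = 9: rhs = 4, matching y values: 2, 21 (2 points).
  x = 10: rhs = 1, matching y values: 1, 22 (2 points).
  x = 11: rhs = 12, matching y values: 9, 14 (2 points).
  x = 12: rhs = 20, matching y values: none (0 points).
  x = 13: rhs = 8, matching y values: 10, 13 (2 points).
  x = 14: rhs = 5, matching y values: none (0 points).
  x = 15: rhs = 17, matching y values: none (0 points).
  x = 16: rhs = 4, matching y values: 2, 21 (2 points).
  x = 17: rhs = 18, matching y values: 8, 15 (2 points).
  x = 18: rhs = 19, matching y values: none (0 points).
  x = 19: rhs = 13, matching y values: 6, 17 (2 points).
  x = 20: rhs = 6, matching y values: 11, 12 (2 points).
  x = 21: rhs = 4, matching y values: 2, 21 (2 points).
  x = 22: rhs = 13, matching y values: 6, 17 (2 points).
Total affine count: 26.
Full point count |E(F_23)| = 26 + 1 = 27.
Hasse bound: |27 − (23+1)| = |3| = 3 ≤ 2√23 ≈ 9.5917 ✓.
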